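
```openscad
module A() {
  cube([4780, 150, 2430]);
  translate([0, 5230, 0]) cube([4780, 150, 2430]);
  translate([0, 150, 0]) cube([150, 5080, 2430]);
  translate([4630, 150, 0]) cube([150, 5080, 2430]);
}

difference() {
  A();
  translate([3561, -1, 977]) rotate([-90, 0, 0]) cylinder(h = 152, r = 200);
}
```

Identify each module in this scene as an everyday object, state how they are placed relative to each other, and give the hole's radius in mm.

The subtracted cylinder has r = 200 mm.

A is a house frame. The house frame has a circular hole through its front wall. The hole's radius is 200 mm.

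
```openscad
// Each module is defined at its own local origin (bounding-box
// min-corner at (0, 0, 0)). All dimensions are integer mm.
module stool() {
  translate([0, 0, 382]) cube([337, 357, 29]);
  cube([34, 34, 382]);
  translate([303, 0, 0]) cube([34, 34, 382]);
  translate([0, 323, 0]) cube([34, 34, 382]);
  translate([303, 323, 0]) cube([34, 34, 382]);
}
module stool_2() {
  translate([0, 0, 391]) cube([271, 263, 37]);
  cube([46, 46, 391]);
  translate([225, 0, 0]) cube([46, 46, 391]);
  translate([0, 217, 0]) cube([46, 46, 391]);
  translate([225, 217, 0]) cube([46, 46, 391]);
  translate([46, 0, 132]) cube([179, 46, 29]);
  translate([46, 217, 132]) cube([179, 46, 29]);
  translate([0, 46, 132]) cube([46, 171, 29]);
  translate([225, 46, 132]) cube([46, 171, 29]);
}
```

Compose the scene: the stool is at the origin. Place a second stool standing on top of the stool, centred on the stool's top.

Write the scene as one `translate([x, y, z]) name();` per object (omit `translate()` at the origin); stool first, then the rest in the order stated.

stool();
translate([33, 47, 411]) stool_2();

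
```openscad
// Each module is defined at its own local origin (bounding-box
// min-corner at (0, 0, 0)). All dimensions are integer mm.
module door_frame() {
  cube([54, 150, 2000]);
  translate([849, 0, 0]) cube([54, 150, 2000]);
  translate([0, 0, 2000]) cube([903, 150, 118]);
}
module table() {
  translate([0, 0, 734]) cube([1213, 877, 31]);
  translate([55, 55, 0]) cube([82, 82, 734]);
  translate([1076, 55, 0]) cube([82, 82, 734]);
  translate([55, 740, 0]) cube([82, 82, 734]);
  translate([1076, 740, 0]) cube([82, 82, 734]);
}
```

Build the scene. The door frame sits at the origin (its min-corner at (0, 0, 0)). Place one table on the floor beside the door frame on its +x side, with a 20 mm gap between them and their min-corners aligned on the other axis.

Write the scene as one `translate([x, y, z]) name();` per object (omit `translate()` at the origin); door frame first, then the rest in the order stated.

door_frame();
translate([923, 0, 0]) table();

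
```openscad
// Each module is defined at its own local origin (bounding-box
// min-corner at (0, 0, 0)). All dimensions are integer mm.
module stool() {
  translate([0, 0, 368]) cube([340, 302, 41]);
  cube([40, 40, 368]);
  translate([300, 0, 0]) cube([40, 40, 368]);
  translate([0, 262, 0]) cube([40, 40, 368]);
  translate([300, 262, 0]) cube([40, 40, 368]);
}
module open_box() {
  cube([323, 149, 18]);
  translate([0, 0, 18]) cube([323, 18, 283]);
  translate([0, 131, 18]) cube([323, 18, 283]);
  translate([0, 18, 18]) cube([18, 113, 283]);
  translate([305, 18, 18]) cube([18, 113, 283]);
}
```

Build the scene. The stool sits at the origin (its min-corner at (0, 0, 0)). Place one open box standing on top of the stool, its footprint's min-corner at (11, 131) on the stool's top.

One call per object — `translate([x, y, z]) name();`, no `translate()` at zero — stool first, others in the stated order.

stool();
translate([11, 131, 409]) open_box();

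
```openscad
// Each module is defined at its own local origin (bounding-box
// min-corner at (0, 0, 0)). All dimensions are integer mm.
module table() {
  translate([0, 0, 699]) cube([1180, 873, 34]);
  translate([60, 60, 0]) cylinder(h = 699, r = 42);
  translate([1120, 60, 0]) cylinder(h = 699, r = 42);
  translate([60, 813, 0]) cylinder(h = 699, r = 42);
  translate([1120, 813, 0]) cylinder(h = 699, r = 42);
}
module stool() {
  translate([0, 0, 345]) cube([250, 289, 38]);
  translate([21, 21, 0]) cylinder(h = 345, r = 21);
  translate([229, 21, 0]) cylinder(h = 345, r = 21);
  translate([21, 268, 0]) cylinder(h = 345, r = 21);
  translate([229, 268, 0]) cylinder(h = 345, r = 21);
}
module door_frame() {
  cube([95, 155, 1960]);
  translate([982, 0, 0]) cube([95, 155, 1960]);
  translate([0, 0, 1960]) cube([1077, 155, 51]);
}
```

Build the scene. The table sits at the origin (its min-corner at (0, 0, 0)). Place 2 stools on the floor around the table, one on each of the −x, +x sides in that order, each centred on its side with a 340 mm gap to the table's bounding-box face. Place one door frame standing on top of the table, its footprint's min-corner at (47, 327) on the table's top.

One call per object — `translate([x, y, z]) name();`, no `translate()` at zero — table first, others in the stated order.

table();
translate([-590, 292, 0]) stool();
translate([1520, 292, 0]) stool();
translate([47, 327, 733]) door_frame();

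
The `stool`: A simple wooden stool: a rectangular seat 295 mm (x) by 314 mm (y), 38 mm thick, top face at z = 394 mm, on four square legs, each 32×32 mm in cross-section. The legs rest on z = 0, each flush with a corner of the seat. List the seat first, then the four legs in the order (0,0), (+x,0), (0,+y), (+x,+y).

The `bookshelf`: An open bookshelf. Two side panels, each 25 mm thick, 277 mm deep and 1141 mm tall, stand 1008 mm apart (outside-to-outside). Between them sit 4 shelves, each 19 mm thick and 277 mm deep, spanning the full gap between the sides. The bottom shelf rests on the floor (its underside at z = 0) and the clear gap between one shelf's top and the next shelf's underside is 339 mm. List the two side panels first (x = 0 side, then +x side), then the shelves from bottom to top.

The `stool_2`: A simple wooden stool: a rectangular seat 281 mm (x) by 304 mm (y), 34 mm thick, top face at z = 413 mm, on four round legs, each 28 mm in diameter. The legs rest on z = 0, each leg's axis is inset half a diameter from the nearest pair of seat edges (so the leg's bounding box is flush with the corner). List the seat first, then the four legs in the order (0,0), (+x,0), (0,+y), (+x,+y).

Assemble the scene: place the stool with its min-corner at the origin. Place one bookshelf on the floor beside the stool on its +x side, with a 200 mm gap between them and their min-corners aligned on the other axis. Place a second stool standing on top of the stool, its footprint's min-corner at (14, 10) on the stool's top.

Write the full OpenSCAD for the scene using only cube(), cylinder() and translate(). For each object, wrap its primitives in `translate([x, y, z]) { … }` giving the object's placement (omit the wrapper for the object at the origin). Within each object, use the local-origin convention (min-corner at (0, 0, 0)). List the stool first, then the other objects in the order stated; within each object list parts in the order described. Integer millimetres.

translate([0, 0, 356]) cube([295, 314, 38]);
cube([32, 32, 356]);
translate([263, 0, 0]) cube([32, 32, 356]);
translate([0, 282, 0]) cube([32, 32, 356]);
translate([263, 282, 0]) cube([32, 32, 356]);
translate([495, 0, 0]) {
  cube([25, 277, 1141]);
  translate([983, 0, 0]) cube([25, 277, 1141]);
  translate([25, 0, 0]) cube([958, 277, 19]);
  translate([25, 0, 358]) cube([958, 277, 19]);
  translate([25, 0, 716]) cube([958, 277, 19]);
  translate([25, 0, 1074]) cube([958, 277, 19]);
}
translate([14, 10, 394]) {
  translate([0, 0, 379]) cube([281, 304, 34]);
  translate([14, 14, 0]) cylinder(h = 379, r = 14);
  translate([267, 14, 0]) cylinder(h = 379, r = 14);
  translate([14, 290, 0]) cylinder(h = 379, r = 14);
  translate([267, 290, 0]) cylinder(h = 379, r = 14);
}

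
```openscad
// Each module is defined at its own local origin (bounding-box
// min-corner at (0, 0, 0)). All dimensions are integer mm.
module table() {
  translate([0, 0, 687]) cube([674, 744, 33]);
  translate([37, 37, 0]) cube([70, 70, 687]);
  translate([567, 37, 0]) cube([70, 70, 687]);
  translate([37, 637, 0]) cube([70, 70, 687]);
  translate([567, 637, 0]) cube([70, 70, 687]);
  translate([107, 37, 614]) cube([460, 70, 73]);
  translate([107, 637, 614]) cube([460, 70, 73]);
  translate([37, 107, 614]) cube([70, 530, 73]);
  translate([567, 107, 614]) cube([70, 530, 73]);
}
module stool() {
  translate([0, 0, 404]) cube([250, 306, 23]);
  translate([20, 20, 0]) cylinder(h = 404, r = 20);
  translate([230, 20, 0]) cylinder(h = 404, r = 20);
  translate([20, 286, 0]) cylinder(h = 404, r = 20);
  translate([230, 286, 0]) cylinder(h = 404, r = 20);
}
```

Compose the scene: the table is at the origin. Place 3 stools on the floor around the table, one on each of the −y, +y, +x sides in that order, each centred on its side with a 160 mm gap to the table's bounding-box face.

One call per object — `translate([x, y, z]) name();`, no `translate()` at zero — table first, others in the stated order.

table();
translate([212, -466, 0]) stool();
translate([212, 904, 0]) stool();
translate([834, 219, 0]) stool();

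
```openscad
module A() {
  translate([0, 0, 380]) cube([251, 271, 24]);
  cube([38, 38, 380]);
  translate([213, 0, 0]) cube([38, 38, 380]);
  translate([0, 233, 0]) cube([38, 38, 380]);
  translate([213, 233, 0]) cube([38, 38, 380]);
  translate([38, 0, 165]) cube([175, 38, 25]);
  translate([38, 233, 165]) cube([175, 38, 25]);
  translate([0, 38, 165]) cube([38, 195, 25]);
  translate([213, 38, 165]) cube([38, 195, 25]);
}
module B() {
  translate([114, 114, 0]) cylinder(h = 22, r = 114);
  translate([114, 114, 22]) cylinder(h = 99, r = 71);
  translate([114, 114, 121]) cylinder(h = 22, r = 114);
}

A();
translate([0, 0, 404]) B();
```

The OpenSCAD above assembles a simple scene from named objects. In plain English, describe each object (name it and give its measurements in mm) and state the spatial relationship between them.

A is a four-legged stool. The seat is 251×271 mm, 24 mm thick, top at z = 404 mm. It stands on four square legs, each 38×38 mm in cross-section, from z = 0 to the seat underside, each flush with a corner of the seat. Four stretchers, 38 mm wide and 25 mm tall, connect adjacent legs with their undersides at z = 165 mm, each running between the inner faces of the legs it joins and aligned with the legs' outer faces on the other axis.

B is a spool: two coaxial disc flanges of radius 114 mm and thickness 22 mm, joined by a core cylinder of radius 71 mm and height 99 mm. The lower flange rests on z = 0 and the three cylinders share a vertical axis.

The spool is on top of the stool.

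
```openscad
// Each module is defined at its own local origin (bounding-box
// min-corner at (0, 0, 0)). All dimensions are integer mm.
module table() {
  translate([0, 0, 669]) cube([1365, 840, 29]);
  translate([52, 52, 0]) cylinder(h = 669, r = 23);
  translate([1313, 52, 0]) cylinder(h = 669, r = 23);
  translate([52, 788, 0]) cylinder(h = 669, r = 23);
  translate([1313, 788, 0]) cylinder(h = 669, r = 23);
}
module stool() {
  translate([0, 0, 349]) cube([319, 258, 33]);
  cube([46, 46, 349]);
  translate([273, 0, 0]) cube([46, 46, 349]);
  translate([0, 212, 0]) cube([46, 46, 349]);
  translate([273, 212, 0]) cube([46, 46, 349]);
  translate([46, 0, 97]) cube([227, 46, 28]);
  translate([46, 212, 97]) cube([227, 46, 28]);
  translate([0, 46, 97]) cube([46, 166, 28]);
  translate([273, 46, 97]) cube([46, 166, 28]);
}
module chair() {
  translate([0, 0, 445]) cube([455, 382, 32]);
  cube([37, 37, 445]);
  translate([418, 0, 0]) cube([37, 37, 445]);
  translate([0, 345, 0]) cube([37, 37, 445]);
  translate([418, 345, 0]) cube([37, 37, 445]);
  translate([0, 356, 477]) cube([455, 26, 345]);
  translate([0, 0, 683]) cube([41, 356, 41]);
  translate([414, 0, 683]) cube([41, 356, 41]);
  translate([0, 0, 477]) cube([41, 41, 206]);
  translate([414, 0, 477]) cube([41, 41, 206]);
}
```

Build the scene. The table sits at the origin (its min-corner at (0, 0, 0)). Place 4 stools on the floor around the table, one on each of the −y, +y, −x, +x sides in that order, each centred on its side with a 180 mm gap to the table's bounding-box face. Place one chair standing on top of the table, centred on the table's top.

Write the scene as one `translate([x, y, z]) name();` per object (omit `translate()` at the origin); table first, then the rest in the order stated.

table();
translate([523, -438, 0]) stool();
translate([523, 1020, 0]) stool();
translate([-499, 291, 0]) stool();
translate([1545, 291, 0]) stool();
translate([455, 229, 698]) chair();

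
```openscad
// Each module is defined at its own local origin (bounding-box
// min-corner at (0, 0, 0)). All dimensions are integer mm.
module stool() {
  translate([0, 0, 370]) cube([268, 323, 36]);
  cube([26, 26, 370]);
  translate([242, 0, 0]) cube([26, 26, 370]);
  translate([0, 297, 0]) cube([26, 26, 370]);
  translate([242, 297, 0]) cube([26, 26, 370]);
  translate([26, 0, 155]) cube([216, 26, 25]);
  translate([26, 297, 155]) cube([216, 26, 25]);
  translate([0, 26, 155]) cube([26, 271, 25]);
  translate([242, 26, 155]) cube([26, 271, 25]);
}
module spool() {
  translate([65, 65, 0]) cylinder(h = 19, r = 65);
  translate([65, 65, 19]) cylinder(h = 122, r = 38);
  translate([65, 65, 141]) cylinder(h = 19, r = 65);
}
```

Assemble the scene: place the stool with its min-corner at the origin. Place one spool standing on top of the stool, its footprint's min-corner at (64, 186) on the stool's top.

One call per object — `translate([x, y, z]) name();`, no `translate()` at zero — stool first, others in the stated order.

stool();
translate([64, 186, 406]) spool();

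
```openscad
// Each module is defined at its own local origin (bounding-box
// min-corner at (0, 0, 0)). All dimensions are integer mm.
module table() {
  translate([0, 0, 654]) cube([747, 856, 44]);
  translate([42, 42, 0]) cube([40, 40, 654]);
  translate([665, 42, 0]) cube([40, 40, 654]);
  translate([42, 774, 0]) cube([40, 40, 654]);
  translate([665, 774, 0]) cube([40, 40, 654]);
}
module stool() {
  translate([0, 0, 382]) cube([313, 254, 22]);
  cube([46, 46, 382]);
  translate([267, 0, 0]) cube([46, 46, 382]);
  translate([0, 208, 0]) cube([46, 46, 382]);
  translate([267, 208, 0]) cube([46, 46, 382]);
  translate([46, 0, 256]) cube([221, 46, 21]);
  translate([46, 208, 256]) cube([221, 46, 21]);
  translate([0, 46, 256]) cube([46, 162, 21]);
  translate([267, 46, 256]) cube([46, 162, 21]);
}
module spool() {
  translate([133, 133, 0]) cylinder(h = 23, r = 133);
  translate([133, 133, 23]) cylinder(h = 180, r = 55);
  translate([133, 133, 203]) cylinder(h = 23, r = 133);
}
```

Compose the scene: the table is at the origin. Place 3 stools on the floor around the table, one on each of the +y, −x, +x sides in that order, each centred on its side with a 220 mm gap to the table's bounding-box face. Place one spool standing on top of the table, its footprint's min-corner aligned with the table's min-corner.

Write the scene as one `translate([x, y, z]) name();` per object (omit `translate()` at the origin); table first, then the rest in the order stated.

table();
translate([217, 1076, 0]) stool();
translate([-533, 301, 0]) stool();
translate([967, 301, 0]) stool();
translate([0, 0, 698]) spool();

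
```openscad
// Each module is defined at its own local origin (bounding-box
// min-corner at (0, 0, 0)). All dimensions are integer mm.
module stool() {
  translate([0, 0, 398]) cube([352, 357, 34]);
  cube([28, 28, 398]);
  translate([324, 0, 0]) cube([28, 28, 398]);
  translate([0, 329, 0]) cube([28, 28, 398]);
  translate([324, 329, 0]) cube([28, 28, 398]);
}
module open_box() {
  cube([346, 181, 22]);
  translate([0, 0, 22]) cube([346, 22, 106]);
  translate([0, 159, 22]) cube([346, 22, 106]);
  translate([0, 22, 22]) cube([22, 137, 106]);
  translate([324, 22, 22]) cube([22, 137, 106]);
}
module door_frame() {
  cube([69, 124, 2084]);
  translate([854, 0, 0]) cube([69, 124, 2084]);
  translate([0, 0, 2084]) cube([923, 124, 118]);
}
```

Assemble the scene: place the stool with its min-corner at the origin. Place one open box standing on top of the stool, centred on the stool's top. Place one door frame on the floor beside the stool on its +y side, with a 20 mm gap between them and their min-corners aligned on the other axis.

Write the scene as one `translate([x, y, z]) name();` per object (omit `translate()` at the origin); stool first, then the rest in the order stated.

stool();
translate([3, 88, 432]) open_box();
translate([0, 377, 0]) door_frame();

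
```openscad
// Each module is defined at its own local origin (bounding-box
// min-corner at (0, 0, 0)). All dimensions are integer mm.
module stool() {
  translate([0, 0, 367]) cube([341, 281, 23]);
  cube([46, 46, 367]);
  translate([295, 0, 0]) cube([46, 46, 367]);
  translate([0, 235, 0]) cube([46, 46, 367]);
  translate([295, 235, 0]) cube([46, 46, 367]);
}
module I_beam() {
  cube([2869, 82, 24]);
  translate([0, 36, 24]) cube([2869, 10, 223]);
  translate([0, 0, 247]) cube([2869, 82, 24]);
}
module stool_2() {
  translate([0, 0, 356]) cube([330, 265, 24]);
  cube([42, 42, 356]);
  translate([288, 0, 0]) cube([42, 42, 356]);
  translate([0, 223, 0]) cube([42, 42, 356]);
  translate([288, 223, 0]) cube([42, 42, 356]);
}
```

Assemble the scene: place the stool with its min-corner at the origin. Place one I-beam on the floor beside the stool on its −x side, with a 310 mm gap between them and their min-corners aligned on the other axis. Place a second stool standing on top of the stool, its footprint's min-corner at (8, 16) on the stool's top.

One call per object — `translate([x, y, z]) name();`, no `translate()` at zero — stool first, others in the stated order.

stool();
translate([-3179, 0, 0]) I_beam();
translate([8, 16, 390]) stool_2();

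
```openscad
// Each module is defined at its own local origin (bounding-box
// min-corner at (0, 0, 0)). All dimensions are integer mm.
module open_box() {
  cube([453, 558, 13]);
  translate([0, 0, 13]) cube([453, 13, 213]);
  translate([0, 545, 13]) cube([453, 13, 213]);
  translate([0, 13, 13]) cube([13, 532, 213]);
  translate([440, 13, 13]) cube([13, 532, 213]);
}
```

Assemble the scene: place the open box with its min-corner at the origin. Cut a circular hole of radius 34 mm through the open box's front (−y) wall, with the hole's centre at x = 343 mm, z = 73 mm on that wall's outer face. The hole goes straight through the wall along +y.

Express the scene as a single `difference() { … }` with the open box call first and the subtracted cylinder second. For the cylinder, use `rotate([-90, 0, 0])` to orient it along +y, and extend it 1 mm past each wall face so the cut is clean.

difference() {
  open_box();
  translate([343, -1, 73]) rotate([-90, 0, 0]) cylinder(h = 15, r = 34);
}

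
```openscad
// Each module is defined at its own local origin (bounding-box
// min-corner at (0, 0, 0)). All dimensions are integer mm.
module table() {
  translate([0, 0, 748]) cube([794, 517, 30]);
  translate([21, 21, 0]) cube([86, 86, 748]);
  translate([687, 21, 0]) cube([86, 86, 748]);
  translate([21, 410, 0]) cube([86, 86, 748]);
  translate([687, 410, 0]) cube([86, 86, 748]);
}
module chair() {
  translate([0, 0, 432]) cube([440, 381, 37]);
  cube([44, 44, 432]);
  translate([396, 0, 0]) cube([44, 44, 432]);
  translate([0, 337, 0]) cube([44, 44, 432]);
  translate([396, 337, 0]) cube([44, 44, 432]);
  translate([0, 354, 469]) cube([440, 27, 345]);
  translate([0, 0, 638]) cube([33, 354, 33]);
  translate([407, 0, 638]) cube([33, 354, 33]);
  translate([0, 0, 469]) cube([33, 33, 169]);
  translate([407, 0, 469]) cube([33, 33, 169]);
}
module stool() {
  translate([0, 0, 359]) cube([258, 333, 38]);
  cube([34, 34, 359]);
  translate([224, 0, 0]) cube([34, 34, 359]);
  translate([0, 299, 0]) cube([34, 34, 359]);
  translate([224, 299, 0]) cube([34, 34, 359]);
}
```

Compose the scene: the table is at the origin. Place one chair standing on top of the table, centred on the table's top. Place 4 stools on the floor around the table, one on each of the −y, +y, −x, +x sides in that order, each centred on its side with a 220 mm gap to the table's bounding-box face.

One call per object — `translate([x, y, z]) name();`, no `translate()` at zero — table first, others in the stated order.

table();
translate([177, 68, 778]) chair();
translate([268, -553, 0]) stool();
translate([268, 737, 0]) stool();
translate([-478, 92, 0]) stool();
translate([1014, 92, 0]) stool();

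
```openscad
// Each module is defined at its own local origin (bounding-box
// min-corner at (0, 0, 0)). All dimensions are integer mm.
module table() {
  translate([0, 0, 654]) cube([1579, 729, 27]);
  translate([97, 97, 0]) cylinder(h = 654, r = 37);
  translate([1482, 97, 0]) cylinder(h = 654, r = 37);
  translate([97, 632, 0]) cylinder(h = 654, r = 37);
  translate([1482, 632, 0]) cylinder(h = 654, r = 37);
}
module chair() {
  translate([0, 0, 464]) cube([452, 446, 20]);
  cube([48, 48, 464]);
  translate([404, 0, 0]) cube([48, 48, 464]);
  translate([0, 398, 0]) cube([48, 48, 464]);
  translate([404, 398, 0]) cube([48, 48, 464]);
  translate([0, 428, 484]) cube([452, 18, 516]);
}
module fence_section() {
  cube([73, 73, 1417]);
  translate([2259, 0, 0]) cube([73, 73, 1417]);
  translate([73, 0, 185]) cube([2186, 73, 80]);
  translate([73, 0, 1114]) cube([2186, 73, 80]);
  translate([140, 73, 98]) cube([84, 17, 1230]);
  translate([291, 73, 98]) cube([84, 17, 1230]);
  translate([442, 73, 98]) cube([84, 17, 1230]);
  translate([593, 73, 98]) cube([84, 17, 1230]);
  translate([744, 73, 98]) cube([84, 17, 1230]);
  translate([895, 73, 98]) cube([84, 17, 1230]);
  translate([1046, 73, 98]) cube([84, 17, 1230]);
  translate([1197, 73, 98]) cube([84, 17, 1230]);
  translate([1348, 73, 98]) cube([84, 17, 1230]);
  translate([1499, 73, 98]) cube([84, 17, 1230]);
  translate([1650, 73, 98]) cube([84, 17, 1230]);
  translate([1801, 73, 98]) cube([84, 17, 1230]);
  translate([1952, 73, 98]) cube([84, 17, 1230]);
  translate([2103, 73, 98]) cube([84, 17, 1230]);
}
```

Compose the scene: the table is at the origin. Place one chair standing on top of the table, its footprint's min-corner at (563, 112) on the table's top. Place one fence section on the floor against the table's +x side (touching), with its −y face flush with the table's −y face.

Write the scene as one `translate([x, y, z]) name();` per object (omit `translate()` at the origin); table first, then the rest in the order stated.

table();
translate([563, 112, 681]) chair();
translate([1579, 0, 0]) fence_section();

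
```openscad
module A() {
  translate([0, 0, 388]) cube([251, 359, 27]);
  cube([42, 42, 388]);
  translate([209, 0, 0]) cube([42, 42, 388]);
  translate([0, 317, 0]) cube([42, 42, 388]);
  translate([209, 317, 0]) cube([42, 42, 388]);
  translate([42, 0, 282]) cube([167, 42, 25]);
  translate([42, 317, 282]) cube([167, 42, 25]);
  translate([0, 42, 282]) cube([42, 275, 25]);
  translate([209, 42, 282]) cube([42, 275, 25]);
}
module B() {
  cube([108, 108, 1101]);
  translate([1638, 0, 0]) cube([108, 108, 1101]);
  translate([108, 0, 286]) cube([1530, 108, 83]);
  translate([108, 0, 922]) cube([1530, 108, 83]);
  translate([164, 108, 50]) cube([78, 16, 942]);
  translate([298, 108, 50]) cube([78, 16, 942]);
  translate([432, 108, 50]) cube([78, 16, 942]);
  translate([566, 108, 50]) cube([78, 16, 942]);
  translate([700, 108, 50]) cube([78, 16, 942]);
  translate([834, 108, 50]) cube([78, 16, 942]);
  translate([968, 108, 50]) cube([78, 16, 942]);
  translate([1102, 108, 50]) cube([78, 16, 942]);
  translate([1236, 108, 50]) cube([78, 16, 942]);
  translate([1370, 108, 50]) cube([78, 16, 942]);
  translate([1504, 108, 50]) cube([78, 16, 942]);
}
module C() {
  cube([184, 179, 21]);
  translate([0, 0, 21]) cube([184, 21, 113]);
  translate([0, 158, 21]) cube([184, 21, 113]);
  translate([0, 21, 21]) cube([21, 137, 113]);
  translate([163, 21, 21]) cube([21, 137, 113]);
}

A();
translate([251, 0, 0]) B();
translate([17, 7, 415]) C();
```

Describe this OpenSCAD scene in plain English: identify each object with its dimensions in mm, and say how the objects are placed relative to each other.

A is a simple wooden stool: a rectangular seat 251 mm (x) by 359 mm (y), 27 mm thick, top face at z = 415 mm, on four square legs, each 42×42 mm in cross-section. The legs rest on z = 0, each flush with a corner of the seat. Four stretchers, 42 mm wide and 25 mm tall, connect adjacent legs with their undersides at z = 282 mm, each running between the inner faces of the legs it joins and aligned with the legs' outer faces on the other axis.

B is a fence section. Two 108×108 mm posts, 1101 mm tall, stand on the floor with a clear span of 1530 mm between their inner faces. Two horizontal rails of 108×83 mm section span the gap between the posts with their undersides at z = 286 mm and z = 922 mm, flush with the posts' −y face. 11 pickets, each 78 mm wide, 16 mm thick and 942 mm tall, are fixed to the +y face of the rails with their bottoms at z = 50 mm, evenly spaced across the span with equal gaps (rounded down to the nearest mm) at the −x end and between each pair — any rounding remainder accumulates at the +x end.

C is an open storage box with external size 184×179×134 mm and wall thickness 21 mm (the base is also 21 mm thick). The base covers the whole footprint; the four walls stand on the base, with the y-facing walls full-width and the x-facing walls fitting between their inner faces.

The fence section is against the stool's +x side, with their −y faces flush. The open box is on top of the stool.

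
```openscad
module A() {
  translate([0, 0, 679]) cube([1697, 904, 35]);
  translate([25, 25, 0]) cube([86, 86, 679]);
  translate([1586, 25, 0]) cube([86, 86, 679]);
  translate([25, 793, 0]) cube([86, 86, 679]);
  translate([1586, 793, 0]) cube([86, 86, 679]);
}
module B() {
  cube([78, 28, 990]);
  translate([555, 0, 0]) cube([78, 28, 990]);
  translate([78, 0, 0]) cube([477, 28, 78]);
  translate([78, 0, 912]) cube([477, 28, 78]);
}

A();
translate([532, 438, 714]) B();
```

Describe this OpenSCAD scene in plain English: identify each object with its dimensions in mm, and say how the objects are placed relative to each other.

A is a table: top 1697 mm (x) × 904 mm (y), 35 mm thick, upper face at z = 714 mm, on four 86×86 mm square legs, each inset 25 mm from the nearest pair of top edges, running from z = 0 to the bottom of the top.

B is a rectangular picture frame lying in the x–z plane (depth along y). The opening is 477 mm wide (x) by 834 mm tall (z), surrounded by a border 78 mm wide on all four sides. The frame is 28 mm deep and is made of two full-height vertical stiles with two horizontal rails fitted between them.

The picture frame is on top of the table, centred.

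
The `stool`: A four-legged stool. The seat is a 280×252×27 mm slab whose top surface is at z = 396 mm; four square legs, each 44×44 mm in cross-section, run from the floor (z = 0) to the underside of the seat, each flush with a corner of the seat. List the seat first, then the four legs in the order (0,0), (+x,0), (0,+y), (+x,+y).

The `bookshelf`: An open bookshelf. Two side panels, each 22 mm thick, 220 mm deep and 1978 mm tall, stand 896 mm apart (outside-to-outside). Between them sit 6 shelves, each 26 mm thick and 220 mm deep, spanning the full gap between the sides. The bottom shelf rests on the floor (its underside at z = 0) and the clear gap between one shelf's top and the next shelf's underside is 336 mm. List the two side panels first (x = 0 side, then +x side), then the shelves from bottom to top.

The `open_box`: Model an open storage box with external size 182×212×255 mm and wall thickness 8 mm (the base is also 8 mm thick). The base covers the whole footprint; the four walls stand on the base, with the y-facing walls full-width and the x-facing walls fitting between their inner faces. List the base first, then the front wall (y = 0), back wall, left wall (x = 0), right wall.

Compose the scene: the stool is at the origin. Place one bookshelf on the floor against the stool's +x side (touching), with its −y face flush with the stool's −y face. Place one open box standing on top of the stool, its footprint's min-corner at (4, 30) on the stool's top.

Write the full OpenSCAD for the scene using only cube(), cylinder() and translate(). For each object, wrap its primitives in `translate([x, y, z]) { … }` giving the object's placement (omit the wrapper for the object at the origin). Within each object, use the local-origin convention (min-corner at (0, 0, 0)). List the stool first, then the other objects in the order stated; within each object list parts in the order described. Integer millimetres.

translate([0, 0, 369]) cube([280, 252, 27]);
cube([44, 44, 369]);
translate([236, 0, 0]) cube([44, 44, 369]);
translate([0, 208, 0]) cube([44, 44, 369]);
translate([236, 208, 0]) cube([44, 44, 369]);
translate([280, 0, 0]) {
  cube([22, 220, 1978]);
  translate([874, 0, 0]) cube([22, 220, 1978]);
  translate([22, 0, 0]) cube([852, 220, 26]);
  translate([22, 0, 362]) cube([852, 220, 26]);
  translate([22, 0, 724]) cube([852, 220, 26]);
  translate([22, 0, 1086]) cube([852, 220, 26]);
  translate([22, 0, 1448]) cube([852, 220, 26]);
  translate([22, 0, 1810]) cube([852, 220, 26]);
}
translate([4, 30, 396]) {
  cube([182, 212, 8]);
  translate([0, 0, 8]) cube([182, 8, 247]);
  translate([0, 204, 8]) cube([182, 8, 247]);
  translate([0, 8, 8]) cube([8, 196, 247]);
  translate([174, 8, 8]) cube([8, 196, 247]);
}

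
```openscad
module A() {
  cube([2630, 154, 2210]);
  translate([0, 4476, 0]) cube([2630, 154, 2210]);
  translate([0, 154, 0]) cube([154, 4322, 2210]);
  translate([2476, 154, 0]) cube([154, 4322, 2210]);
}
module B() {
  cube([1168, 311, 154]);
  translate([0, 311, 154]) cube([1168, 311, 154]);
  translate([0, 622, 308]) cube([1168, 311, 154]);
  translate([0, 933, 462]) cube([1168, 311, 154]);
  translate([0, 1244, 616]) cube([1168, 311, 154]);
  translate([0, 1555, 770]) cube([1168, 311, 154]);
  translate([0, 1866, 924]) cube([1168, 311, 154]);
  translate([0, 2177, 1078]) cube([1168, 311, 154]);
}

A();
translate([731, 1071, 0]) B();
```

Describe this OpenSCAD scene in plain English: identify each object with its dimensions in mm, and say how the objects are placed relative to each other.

A is the wall frame of a small rectangular building: four walls, each 2210 mm tall and 154 mm thick, enclosing a footprint 2630 mm (x) by 4630 mm (y) outside-to-outside, with no floor or roof. The front and back walls (the −y and +y sides) span the full width; the two side walls fit between them.

B is a straight staircase of 8 solid steps. Each step is 1168 mm wide (x), 311 mm deep (y, the going) and 154 mm tall (the rise). The first step rests on the floor; each subsequent step sits one going further in +y and one rise higher in +z, directly behind and above the previous step with no overlap.

The staircase sits inside the house frame, centred.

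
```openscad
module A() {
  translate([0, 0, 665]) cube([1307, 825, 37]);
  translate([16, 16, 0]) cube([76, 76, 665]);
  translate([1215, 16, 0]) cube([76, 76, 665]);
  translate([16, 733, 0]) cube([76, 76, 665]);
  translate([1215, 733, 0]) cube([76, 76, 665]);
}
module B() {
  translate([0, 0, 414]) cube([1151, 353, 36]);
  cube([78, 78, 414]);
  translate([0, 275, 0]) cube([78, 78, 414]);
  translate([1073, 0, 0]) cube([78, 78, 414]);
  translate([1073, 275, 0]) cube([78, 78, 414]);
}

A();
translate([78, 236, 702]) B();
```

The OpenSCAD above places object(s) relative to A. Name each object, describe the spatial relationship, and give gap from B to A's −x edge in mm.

The bench's min-x is at 78; the table's min-x is 0; gap = 78 mm.

A is a table. B is a bench. The bench is on top of the table, centred. The gap from the bench to the table's −x edge is 78 mm.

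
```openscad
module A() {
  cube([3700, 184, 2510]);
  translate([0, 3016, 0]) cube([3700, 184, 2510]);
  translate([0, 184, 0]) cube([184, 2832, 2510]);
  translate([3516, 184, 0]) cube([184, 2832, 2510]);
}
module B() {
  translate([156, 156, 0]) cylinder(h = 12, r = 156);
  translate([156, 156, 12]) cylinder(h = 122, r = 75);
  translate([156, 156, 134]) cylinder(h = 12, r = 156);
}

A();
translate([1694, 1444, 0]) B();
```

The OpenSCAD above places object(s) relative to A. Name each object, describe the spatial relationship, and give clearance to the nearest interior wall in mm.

Clearances: x = 1510, y = 1260; minimum 1260 mm.

A is a house frame. B is a spool. The spool sits inside the house frame, centred. The clearance to the nearest interior wall is 1260 mm.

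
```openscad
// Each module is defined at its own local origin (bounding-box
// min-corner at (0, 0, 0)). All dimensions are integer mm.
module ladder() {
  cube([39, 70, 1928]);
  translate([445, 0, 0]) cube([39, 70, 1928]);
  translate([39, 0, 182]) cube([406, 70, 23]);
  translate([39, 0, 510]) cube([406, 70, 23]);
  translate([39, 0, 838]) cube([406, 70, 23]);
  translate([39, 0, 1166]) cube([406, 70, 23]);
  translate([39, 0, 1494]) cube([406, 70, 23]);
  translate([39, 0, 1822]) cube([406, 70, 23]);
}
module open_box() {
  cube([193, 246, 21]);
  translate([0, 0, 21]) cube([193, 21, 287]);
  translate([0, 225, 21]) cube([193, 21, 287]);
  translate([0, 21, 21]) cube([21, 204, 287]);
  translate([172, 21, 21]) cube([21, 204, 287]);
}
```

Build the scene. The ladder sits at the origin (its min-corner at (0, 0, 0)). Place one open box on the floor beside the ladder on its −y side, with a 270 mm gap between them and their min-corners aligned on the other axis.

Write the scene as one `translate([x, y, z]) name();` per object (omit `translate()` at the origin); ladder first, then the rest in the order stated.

ladder();
translate([0, -516, 0]) open_box();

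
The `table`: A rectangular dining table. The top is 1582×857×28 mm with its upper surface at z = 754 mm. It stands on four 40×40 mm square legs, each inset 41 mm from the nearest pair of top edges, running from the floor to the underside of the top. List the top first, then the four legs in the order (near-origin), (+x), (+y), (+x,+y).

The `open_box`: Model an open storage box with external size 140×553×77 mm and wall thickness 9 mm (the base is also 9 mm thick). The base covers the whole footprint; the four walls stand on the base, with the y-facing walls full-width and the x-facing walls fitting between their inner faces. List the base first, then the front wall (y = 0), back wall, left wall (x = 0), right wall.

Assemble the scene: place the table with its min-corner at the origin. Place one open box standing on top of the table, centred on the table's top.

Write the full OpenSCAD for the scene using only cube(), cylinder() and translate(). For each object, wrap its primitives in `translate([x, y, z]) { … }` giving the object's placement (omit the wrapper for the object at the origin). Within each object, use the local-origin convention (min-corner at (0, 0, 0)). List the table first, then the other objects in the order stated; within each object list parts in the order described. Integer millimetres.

translate([0, 0, 726]) cube([1582, 857, 28]);
translate([41, 41, 0]) cube([40, 40, 726]);
translate([1501, 41, 0]) cube([40, 40, 726]);
translate([41, 776, 0]) cube([40, 40, 726]);
translate([1501, 776, 0]) cube([40, 40, 726]);
translate([721, 152, 754]) {
  cube([140, 553, 9]);
  translate([0, 0, 9]) cube([140, 9, 68]);
  translate([0, 544, 9]) cube([140, 9, 68]);
  translate([0, 9, 9]) cube([9, 535, 68]);
  translate([131, 9, 9]) cube([9, 535, 68]);
}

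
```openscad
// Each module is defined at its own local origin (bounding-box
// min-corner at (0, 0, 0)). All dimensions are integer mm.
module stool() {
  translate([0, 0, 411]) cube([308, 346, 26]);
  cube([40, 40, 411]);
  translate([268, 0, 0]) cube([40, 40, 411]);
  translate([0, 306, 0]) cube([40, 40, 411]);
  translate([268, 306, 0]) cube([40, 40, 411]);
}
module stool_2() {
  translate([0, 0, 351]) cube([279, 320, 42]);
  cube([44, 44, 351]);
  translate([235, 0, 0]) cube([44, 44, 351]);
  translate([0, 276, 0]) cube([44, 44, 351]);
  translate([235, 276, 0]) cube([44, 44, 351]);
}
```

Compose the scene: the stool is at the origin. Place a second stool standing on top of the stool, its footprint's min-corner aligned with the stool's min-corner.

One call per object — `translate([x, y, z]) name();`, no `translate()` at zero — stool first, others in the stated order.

stool();
translate([0, 0, 437]) stool_2();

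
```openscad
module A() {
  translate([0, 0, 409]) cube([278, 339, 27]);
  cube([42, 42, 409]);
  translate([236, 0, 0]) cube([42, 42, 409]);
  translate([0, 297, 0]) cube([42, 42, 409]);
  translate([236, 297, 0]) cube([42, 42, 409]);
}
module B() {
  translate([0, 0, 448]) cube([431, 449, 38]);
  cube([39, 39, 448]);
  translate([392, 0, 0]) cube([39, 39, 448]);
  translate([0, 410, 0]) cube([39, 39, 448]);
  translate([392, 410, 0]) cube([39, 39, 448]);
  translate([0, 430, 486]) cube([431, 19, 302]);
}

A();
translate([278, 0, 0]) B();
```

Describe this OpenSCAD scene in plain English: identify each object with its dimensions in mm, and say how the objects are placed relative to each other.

A is a simple wooden stool: a rectangular seat 278 mm (x) by 339 mm (y), 27 mm thick, top face at z = 436 mm, on four square legs, each 42×42 mm in cross-section. The legs rest on z = 0, each flush with a corner of the seat.

B is a chair. The seat is a 431×449×38 mm slab with its top at z = 486 mm, on four 39×39 mm corner legs (flush with the seat edges, standing on z = 0). A flat backrest 19 mm thick, 302 mm tall, spans the full seat width and rises from the seat top along its +y edge, rear face flush with the rear of the seat.

The chair is against the stool's +x side, with their −y faces flush.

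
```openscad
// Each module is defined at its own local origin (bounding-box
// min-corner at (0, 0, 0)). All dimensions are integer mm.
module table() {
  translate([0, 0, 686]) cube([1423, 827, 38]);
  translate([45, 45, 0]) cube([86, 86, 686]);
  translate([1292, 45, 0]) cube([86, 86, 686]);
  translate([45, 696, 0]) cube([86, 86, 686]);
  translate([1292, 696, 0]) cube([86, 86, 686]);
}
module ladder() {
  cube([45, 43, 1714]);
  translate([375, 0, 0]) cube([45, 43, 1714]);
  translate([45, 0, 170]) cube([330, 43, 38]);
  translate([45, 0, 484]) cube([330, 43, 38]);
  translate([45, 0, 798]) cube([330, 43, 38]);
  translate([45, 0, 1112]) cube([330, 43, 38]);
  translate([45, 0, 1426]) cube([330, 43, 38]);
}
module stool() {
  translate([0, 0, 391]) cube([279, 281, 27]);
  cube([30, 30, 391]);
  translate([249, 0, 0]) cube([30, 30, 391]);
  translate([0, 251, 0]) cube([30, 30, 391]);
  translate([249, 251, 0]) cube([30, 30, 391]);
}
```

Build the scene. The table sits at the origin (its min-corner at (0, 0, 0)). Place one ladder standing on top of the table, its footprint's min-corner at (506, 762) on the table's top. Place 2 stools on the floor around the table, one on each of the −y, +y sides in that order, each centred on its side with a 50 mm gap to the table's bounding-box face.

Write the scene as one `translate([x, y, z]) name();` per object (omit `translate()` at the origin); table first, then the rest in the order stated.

table();
translate([506, 762, 724]) ladder();
translate([572, -331, 0]) stool();
translate([572, 877, 0]) stool();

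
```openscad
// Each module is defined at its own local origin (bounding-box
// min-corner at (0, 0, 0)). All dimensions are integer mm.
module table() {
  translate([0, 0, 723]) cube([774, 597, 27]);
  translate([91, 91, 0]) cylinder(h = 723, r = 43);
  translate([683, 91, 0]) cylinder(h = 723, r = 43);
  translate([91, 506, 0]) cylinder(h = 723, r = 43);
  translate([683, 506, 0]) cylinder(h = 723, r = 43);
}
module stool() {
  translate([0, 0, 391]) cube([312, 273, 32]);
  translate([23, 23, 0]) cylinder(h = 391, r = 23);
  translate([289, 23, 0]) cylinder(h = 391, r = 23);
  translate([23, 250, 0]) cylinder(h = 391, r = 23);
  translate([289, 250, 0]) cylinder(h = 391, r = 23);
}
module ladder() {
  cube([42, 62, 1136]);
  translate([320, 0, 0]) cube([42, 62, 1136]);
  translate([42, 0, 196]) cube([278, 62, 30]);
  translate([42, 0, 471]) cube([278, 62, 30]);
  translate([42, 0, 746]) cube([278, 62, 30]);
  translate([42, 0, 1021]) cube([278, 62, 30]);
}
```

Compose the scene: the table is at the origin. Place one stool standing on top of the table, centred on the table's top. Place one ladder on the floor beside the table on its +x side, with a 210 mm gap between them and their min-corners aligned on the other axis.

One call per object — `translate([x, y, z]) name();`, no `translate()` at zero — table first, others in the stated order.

table();
translate([231, 162, 750]) stool();
translate([984, 0, 0]) ladder();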